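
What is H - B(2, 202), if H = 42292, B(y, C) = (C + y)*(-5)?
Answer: 43312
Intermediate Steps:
B(y, C) = -5*C - 5*y
H - B(2, 202) = 42292 - (-5*202 - 5*2) = 42292 - (-1010 - 10) = 42292 - 1*(-1020) = 42292 + 1020 = 43312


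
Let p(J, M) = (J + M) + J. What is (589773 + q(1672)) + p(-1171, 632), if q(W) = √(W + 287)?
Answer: 588063 + √1959 ≈ 5.8811e+5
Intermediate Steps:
q(W) = √(287 + W)
p(J, M) = M + 2*J
(589773 + q(1672)) + p(-1171, 632) = (589773 + √(287 + 1672)) + (632 + 2*(-1171)) = (589773 + √1959) + (632 - 2342) = (589773 + √1959) - 1710 = 588063 + √1959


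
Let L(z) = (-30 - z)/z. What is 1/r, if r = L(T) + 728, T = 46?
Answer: 23/16706 ≈ 0.0013767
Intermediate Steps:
L(z) = (-30 - z)/z
r = 16706/23 (r = (-30 - 1*46)/46 + 728 = (-30 - 46)/46 + 728 = (1/46)*(-76) + 728 = -38/23 + 728 = 16706/23 ≈ 726.35)
1/r = 1/(16706/23) = 23/16706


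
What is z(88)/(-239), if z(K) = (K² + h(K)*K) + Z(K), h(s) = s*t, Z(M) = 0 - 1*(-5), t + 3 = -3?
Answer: 38715/239 ≈ 161.99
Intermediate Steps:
t = -6 (t = -3 - 3 = -6)
Z(M) = 5 (Z(M) = 0 + 5 = 5)
h(s) = -6*s (h(s) = s*(-6) = -6*s)
z(K) = 5 - 5*K² (z(K) = (K² + (-6*K)*K) + 5 = (K² - 6*K²) + 5 = -5*K² + 5 = 5 - 5*K²)
z(88)/(-239) = (5 - 5*88²)/(-239) = (5 - 5*7744)*(-1/239) = (5 - 38720)*(-1/239) = -38715*(-1/239) = 38715/239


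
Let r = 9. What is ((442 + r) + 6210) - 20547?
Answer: -13886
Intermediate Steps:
((442 + r) + 6210) - 20547 = ((442 + 9) + 6210) - 20547 = (451 + 6210) - 20547 = 6661 - 20547 = -13886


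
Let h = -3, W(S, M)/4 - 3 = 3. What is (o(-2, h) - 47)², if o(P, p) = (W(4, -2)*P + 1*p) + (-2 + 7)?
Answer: 8649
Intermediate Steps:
W(S, M) = 24 (W(S, M) = 12 + 4*3 = 12 + 12 = 24)
o(P, p) = 5 + p + 24*P (o(P, p) = (24*P + 1*p) + (-2 + 7) = (24*P + p) + 5 = (p + 24*P) + 5 = 5 + p + 24*P)
(o(-2, h) - 47)² = ((5 - 3 + 24*(-2)) - 47)² = ((5 - 3 - 48) - 47)² = (-46 - 47)² = (-93)² = 8649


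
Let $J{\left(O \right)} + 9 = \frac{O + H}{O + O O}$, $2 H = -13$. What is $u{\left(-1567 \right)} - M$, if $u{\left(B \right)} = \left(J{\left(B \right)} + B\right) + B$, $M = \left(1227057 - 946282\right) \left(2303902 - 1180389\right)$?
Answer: $- \frac{516066938687631713}{1635948} \approx -3.1545 \cdot 10^{11}$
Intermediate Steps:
$H = - \frac{13}{2}$ ($H = \frac{1}{2} \left(-13\right) = - \frac{13}{2} \approx -6.5$)
$J{\left(O \right)} = -9 + \frac{- \frac{13}{2} + O}{O + O^{2}}$ ($J{\left(O \right)} = -9 + \frac{O - \frac{13}{2}}{O + O O} = -9 + \frac{- \frac{13}{2} + O}{O + O^{2}}$)
$M = 315454362575$ ($M = 280775 \cdot 1123513 = 315454362575$)
$u{\left(B \right)} = 2 B + \frac{-13 - 18 B^{2} - 16 B}{2 B \left(1 + B\right)}$ ($u{\left(B \right)} = \left(\frac{-13 - 18 B^{2} - 16 B}{2 B \left(1 + B\right)} + B\right) + B = \left(B + \frac{-13 - 18 B^{2} - 16 B}{2 B \left(1 + B\right)}\right) + B = 2 B + \frac{-13 - 18 B^{2} - 16 B}{2 B \left(1 + B\right)}$)
$u{\left(-1567 \right)} - M = \frac{-13 - -25072 - 14 \left(-1567\right)^{2} + 4 \left(-1567\right)^{3}}{2 \left(-1567\right) \left(1 - 1567\right)} - 315454362575 = \frac{1}{2} \left(- \frac{1}{1567}\right) \frac{1}{-1566} \left(-13 + 25072 - 34376846 + 4 \left(-3847751263\right)\right) - 315454362575 = \frac{1}{2} \left(- \frac{1}{1567}\right) \left(- \frac{1}{1566}\right) \left(-13 + 25072 - 34376846 - 15391005052\right) - 315454362575 = \frac{1}{2} \left(- \frac{1}{1567}\right) \left(- \frac{1}{1566}\right) \left(-15425356839\right) - 315454362575 = - \frac{5141785613}{1635948} - 315454362575 = - \frac{516066938687631713}{1635948}$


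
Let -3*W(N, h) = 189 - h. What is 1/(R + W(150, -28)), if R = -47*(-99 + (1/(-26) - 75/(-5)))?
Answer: 78/302443 ≈ 0.00025790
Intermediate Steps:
W(N, h) = -63 + h/3 (W(N, h) = -(189 - h)/3 = -63 + h/3)
R = 102695/26 (R = -47*(-99 + (1*(-1/26) - 75*(-1/5))) = -47*(-99 + (-1/26 + 15)) = -47*(-99 + 389/26) = -47*(-2185/26) = 102695/26 ≈ 3949.8)
1/(R + W(150, -28)) = 1/(102695/26 + (-63 + (1/3)*(-28))) = 1/(102695/26 + (-63 - 28/3)) = 1/(102695/26 - 217/3) = 1/(302443/78) = 78/302443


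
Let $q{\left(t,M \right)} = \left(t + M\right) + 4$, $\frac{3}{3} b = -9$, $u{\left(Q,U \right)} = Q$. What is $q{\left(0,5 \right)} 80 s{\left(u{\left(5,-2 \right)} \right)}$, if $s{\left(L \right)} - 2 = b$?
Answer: $-5040$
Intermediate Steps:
$b = -9$
$s{\left(L \right)} = -7$ ($s{\left(L \right)} = 2 - 9 = -7$)
$q{\left(t,M \right)} = 4 + M + t$ ($q{\left(t,M \right)} = \left(M + t\right) + 4 = 4 + M + t$)
$q{\left(0,5 \right)} 80 s{\left(u{\left(5,-2 \right)} \right)} = \left(4 + 5 + 0\right) 80 \left(-7\right) = 9 \cdot 80 \left(-7\right) = 720 \left(-7\right) = -5040$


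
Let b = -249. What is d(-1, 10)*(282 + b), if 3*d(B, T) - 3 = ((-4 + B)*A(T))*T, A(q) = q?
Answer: -5467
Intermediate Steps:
d(B, T) = 1 + T²*(-4 + B)/3 (d(B, T) = 1 + (((-4 + B)*T)*T)/3 = 1 + ((T*(-4 + B))*T)/3 = 1 + (T²*(-4 + B))/3 = 1 + T²*(-4 + B)/3)
d(-1, 10)*(282 + b) = (1 - 4/3*10² + (⅓)*(-1)*10²)*(282 - 249) = (1 - 4/3*100 + (⅓)*(-1)*100)*33 = (1 - 400/3 - 100/3)*33 = -497/3*33 = -5467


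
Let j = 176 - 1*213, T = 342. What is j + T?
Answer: 305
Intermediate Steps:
j = -37 (j = 176 - 213 = -37)
j + T = -37 + 342 = 305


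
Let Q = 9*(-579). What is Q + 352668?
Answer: 347457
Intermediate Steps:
Q = -5211
Q + 352668 = -5211 + 352668 = 347457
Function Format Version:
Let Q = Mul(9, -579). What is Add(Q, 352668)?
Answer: 347457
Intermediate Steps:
Q = -5211
Add(Q, 352668) = Add(-5211, 352668) = 347457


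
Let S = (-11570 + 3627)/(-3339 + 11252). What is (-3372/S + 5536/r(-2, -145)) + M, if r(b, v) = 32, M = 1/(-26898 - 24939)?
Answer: 1454379037732/411741291 ≈ 3532.3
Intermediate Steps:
M = -1/51837 (M = 1/(-51837) = -1/51837 ≈ -1.9291e-5)
S = -7943/7913 ≈ -1.0038
(-3372/S + 5536/r(-2, -145)) + M = (-3372/(-7943/7913) + 5536/32) - 1/51837 = (-3372*(-7913/7943) + 5536*(1/32)) - 1/51837 = (26682636/7943 + 173) - 1/51837 = 28056775/7943 - 1/51837 = 1454379037732/411741291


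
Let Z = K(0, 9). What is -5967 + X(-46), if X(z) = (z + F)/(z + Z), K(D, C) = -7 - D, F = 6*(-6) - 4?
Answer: -316165/53 ≈ -5965.4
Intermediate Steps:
F = -40 (F = -36 - 4 = -40)
Z = -7 (Z = -7 - 1*0 = -7 + 0 = -7)
X(z) = (-40 + z)/(-7 + z) (X(z) = (z - 40)/(z - 7) = (-40 + z)/(-7 + z))
-5967 + X(-46) = -5967 + (-40 - 46)/(-7 - 46) = -5967 - 86/(-53) = -5967 - 1/53*(-86) = -5967 + 86/53 = -316165/53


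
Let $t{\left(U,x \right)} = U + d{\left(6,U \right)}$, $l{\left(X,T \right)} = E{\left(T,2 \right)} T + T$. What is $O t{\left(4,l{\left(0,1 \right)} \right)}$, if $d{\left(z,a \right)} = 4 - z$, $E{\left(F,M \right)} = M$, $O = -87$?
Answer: $-174$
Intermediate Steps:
$l{\left(X,T \right)} = 3 T$ ($l{\left(X,T \right)} = 2 T + T = 3 T$)
$t{\left(U,x \right)} = -2 + U$ ($t{\left(U,x \right)} = U + \left(4 - 6\right) = U - 2 = -2 + U$)
$O t{\left(4,l{\left(0,1 \right)} \right)} = - 87 \left(-2 + 4\right) = \left(-87\right) 2 = -174$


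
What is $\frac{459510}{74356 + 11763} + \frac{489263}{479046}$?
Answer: $\frac{262261267757}{41254962474} \approx 6.3571$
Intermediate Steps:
$\frac{459510}{74356 + 11763} + \frac{489263}{479046} = \frac{459510}{86119} + 489263 \cdot \frac{1}{479046} = 459510 \cdot \frac{1}{86119} + \frac{489263}{479046} = \frac{459510}{86119} + \frac{489263}{479046} = \frac{262261267757}{41254962474}$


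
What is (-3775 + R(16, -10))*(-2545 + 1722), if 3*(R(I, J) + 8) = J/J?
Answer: 9339404/3 ≈ 3.1131e+6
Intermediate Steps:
R(I, J) = -23/3 (R(I, J) = -8 + (J/J)/3 = -8 + (⅓)*1 = -8 + ⅓ = -23/3)
(-3775 + R(16, -10))*(-2545 + 1722) = (-3775 - 23/3)*(-2545 + 1722) = -11348/3*(-823) = 9339404/3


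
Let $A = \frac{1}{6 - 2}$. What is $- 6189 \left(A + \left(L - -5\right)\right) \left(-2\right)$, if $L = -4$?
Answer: $\frac{30945}{2} \approx 15473.0$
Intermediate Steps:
$A = \frac{1}{4} \approx 0.25$
$- 6189 \left(A + \left(L - -5\right)\right) \left(-2\right) = - 6189 \left(\frac{1}{4} - -1\right) \left(-2\right) = - 6189 \left(\frac{1}{4} + \left(-4 + 5\right)\right) \left(-2\right) = - 6189 \left(\frac{1}{4} + 1\right) \left(-2\right) = - 6189 \cdot \frac{5}{4} \left(-2\right) = \left(-6189\right) \left(- \frac{5}{2}\right) = \frac{30945}{2}$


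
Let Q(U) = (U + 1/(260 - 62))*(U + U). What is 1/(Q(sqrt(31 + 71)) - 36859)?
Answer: -119751885/4389505344641 - 33*sqrt(102)/4389505344641 ≈ -2.7281e-5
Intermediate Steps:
Q(U) = 2*U*(1/198 + U) (Q(U) = (U + 1/198)*(2*U) = (1/198 + U)*(2*U) = 2*U*(1/198 + U))
1/(Q(sqrt(31 + 71)) - 36859) = 1/(sqrt(31 + 71)*(1 + 198*sqrt(31 + 71))/99 - 36859) = 1/(sqrt(102)*(1 + 198*sqrt(102))/99 - 36859) = 1/(-36859 + sqrt(102)*(1 + 198*sqrt(102))/99)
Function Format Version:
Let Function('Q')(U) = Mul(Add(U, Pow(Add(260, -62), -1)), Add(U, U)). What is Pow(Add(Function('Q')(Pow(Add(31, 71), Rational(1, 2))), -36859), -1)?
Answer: Add(Rational(-119751885, 4389505344641), Mul(Rational(-33, 4389505344641), Pow(102, Rational(1, 2)))) ≈ -2.7281e-5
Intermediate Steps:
Function('Q')(U) = Mul(2, U, Add(Rational(1, 198), U)) (Function('Q')(U) = Mul(Add(U, Pow(198, -1)), Mul(2, U)) = Mul(Add(U, Rational(1, 198)), Mul(2, U)) = Mul(Add(Rational(1, 198), U), Mul(2, U)) = Mul(2, U, Add(Rational(1, 198), U)))
Pow(Add(Function('Q')(Pow(Add(31, 71), Rational(1, 2))), -36859), -1) = Pow(Add(Mul(Rational(1, 99), Pow(Add(31, 71), Rational(1, 2)), Add(1, Mul(198, Pow(Add(31, 71), Rational(1, 2))))), -36859), -1) = Pow(Add(Mul(Rational(1, 99), Pow(102, Rational(1, 2)), Add(1, Mul(198, Pow(102, Rational(1, 2))))), -36859), -1) = Pow(Add(-36859, Mul(Rational(1, 99), Pow(102, Rational(1, 2)), Add(1, Mul(198, Pow(102, Rational(1, 2)))))), -1)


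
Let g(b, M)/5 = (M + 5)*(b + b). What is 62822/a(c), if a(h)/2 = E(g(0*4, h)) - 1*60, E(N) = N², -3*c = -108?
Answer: -31411/60 ≈ -523.52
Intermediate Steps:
c = 36 (c = -⅓*(-108) = 36)
g(b, M) = 10*b*(5 + M) (g(b, M) = 5*((M + 5)*(b + b)) = 5*((5 + M)*(2*b)) = 5*(2*b*(5 + M)) = 10*b*(5 + M))
a(h) = -120 (a(h) = 2*((10*(0*4)*(5 + h))² - 1*60) = 2*((10*0*(5 + h))² - 60) = 2*(0² - 60) = 2*(0 - 60) = 2*(-60) = -120)
62822/a(c) = 62822/(-120) = 62822*(-1/120) = -31411/60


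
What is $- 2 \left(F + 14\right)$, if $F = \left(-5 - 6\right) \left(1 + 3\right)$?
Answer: $60$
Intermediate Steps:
$F = -44$ ($F = \left(-11\right) 4 = -44$)
$- 2 \left(F + 14\right) = - 2 \left(-44 + 14\right) = \left(-2\right) \left(-30\right) = 60$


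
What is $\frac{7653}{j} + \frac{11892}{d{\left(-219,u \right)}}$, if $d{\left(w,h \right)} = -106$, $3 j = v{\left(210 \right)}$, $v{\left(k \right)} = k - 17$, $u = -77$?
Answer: $\frac{69249}{10229} \approx 6.7699$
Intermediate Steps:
$v{\left(k \right)} = -17 + k$
$j = \frac{193}{3}$ ($j = \frac{-17 + 210}{3} = \frac{1}{3} \cdot 193 = \frac{193}{3} \approx 64.333$)
$\frac{7653}{j} + \frac{11892}{d{\left(-219,u \right)}} = \frac{7653}{\frac{193}{3}} + \frac{11892}{-106} = 7653 \cdot \frac{3}{193} + 11892 \left(- \frac{1}{106}\right) = \frac{22959}{193} - \frac{5946}{53} = \frac{69249}{10229}$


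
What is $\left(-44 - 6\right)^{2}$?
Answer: $2500$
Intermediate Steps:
$\left(-44 - 6\right)^{2} = \left(-50\right)^{2} = 2500$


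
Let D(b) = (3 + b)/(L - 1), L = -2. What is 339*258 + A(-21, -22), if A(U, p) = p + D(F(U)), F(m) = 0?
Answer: 87439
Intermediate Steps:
D(b) = -1 - b/3 (D(b) = (3 + b)/(-2 - 1) = (3 + b)/(-3) = (3 + b)*(-⅓) = -1 - b/3)
A(U, p) = -1 + p (A(U, p) = p + (-1 - ⅓*0) = p + (-1 + 0) = p - 1 = -1 + p)
339*258 + A(-21, -22) = 339*258 + (-1 - 22) = 87462 - 23 = 87439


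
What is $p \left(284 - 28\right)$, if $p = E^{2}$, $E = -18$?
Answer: $82944$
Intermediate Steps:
$p = 324$ ($p = \left(-18\right)^{2} = 324$)
$p \left(284 - 28\right) = 324 \left(284 - 28\right) = 324 \cdot 256 = 82944$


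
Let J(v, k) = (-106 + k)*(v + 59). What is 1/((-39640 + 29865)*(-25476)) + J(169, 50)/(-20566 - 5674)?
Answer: 2484053323/5105071950 ≈ 0.48659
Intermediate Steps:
J(v, k) = (-106 + k)*(59 + v)
1/((-39640 + 29865)*(-25476)) + J(169, 50)/(-20566 - 5674) = 1/((-39640 + 29865)*(-25476)) + (-6254 - 106*169 + 59*50 + 50*169)/(-20566 - 5674) = -1/25476/(-9775) + (-6254 - 17914 + 2950 + 8450)/(-26240) = -1/9775*(-1/25476) - 12768*(-1/26240) = 1/249027900 + 399/820 = 2484053323/5105071950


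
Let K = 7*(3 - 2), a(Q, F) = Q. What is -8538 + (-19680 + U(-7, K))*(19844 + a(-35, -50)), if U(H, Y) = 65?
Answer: -388562073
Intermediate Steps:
K = 7 (K = 7*1 = 7)
-8538 + (-19680 + U(-7, K))*(19844 + a(-35, -50)) = -8538 + (-19680 + 65)*(19844 - 35) = -8538 - 19615*19809 = -8538 - 388553535 = -388562073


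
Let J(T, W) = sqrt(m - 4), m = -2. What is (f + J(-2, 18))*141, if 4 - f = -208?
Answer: 29892 + 141*I*sqrt(6) ≈ 29892.0 + 345.38*I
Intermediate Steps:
f = 212 (f = 4 - 1*(-208) = 4 + 208 = 212)
J(T, W) = I*sqrt(6) (J(T, W) = sqrt(-2 - 4) = sqrt(-6) = I*sqrt(6))
(f + J(-2, 18))*141 = (212 + I*sqrt(6))*141 = 29892 + 141*I*sqrt(6)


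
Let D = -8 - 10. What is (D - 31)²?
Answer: 2401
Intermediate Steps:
D = -18
(D - 31)² = (-18 - 31)² = (-49)² = 2401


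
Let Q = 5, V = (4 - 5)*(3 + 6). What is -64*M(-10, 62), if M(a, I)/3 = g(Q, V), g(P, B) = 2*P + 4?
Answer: -2688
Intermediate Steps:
V = -9 (V = -1*9 = -9)
g(P, B) = 4 + 2*P
M(a, I) = 42 (M(a, I) = 3*(4 + 2*5) = 3*(4 + 10) = 3*14 = 42)
-64*M(-10, 62) = -64*42 = -2688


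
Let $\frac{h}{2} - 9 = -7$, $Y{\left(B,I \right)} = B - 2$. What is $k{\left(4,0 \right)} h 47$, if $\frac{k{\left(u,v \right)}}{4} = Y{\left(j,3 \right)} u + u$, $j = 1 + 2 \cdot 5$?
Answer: $30080$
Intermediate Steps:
$j = 11$ ($j = 1 + 10 = 11$)
$Y{\left(B,I \right)} = -2 + B$
$k{\left(u,v \right)} = 40 u$ ($k{\left(u,v \right)} = 4 \left(\left(-2 + 11\right) u + u\right) = 4 \left(9 u + u\right) = 4 \cdot 10 u = 40 u$)
$h = 4$ ($h = 18 + 2 \left(-7\right) = 18 - 14 = 4$)
$k{\left(4,0 \right)} h 47 = 40 \cdot 4 \cdot 4 \cdot 47 = 160 \cdot 4 \cdot 47 = 640 \cdot 47 = 30080$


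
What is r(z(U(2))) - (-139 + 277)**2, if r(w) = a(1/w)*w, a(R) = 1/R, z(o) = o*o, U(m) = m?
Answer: -19028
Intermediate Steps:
z(o) = o**2
r(w) = w**2 (r(w) = w/(1/w) = w*w = w**2)
r(z(U(2))) - (-139 + 277)**2 = (2**2)**2 - (-139 + 277)**2 = 4**2 - 1*138**2 = 16 - 1*19044 = 16 - 19044 = -19028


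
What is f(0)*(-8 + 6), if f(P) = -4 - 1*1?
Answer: 10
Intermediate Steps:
f(P) = -5 (f(P) = -4 - 1 = -5)
f(0)*(-8 + 6) = -5*(-8 + 6) = -5*(-2) = 10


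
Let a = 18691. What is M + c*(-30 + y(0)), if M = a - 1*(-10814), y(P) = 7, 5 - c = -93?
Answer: 27251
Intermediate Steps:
c = 98 (c = 5 - 1*(-93) = 5 + 93 = 98)
M = 29505 (M = 18691 - 1*(-10814) = 18691 + 10814 = 29505)
M + c*(-30 + y(0)) = 29505 + 98*(-30 + 7) = 29505 + 98*(-23) = 29505 - 2254 = 27251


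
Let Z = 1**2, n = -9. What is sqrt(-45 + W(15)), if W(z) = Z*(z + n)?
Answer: I*sqrt(39) ≈ 6.245*I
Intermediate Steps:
Z = 1
W(z) = -9 + z (W(z) = 1*(z - 9) = 1*(-9 + z) = -9 + z)
sqrt(-45 + W(15)) = sqrt(-45 + (-9 + 15)) = sqrt(-45 + 6) = sqrt(-39) = I*sqrt(39)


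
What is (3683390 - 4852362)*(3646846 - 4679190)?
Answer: 1206781230368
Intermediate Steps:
(3683390 - 4852362)*(3646846 - 4679190) = -1168972*(-1032344) = 1206781230368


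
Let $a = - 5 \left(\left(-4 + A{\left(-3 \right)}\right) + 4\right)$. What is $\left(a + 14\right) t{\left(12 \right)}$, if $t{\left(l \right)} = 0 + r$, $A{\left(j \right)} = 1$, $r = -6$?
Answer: $-54$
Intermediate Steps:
$t{\left(l \right)} = -6$ ($t{\left(l \right)} = 0 - 6 = -6$)
$a = -5$ ($a = - 5 \left(\left(-4 + 1\right) + 4\right) = - 5 \left(-3 + 4\right) = \left(-5\right) 1 = -5$)
$\left(a + 14\right) t{\left(12 \right)} = \left(-5 + 14\right) \left(-6\right) = 9 \left(-6\right) = -54$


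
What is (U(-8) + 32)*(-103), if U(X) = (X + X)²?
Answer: -29664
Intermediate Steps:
U(X) = 4*X² (U(X) = (2*X)² = 4*X²)
(U(-8) + 32)*(-103) = (4*(-8)² + 32)*(-103) = (4*64 + 32)*(-103) = (256 + 32)*(-103) = 288*(-103) = -29664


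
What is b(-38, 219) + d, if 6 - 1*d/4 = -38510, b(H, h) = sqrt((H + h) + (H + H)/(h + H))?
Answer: 154064 + sqrt(5915985)/181 ≈ 1.5408e+5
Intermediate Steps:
b(H, h) = sqrt(H + h + 2*H/(H + h)) (b(H, h) = sqrt((H + h) + (2*H)/(H + h)) = sqrt((H + h) + 2*H/(H + h)) = sqrt(H + h + 2*H/(H + h)))
d = 154064 (d = 24 - 4*(-38510) = 24 + 154040 = 154064)
b(-38, 219) + d = sqrt(-38 + 219 + 2*(-38)/(-38 + 219)) + 154064 = sqrt(-38 + 219 + 2*(-38)/181) + 154064 = sqrt(-38 + 219 + 2*(-38)*(1/181)) + 154064 = sqrt(-38 + 219 - 76/181) + 154064 = sqrt(32685/181) + 154064 = sqrt(5915985)/181 + 154064 = 154064 + sqrt(5915985)/181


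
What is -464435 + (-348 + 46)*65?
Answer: -484065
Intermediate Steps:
-464435 + (-348 + 46)*65 = -464435 - 302*65 = -464435 - 19630 = -484065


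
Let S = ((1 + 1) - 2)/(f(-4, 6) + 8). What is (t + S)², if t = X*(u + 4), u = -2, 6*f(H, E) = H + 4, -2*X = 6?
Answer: 36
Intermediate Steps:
X = -3 (X = -½*6 = -3)
f(H, E) = ⅔ + H/6 (f(H, E) = (H + 4)/6 = (4 + H)/6 = ⅔ + H/6)
t = -6 (t = -3*(-2 + 4) = -3*2 = -6)
S = 0 (S = ((1 + 1) - 2)/((⅔ + (⅙)*(-4)) + 8) = (2 - 2)/((⅔ - ⅔) + 8) = 0/(0 + 8) = 0/8 = 0*(⅛) = 0)
(t + S)² = (-6 + 0)² = (-6)² = 36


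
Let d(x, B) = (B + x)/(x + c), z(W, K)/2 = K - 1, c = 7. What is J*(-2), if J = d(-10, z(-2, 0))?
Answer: -8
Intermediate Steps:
z(W, K) = -2 + 2*K (z(W, K) = 2*(K - 1) = 2*(-1 + K) = -2 + 2*K)
d(x, B) = (B + x)/(7 + x) (d(x, B) = (B + x)/(x + 7) = (B + x)/(7 + x))
J = 4 (J = ((-2 + 2*0) - 10)/(7 - 10) = ((-2 + 0) - 10)/(-3) = -(-2 - 10)/3 = -⅓*(-12) = 4)
J*(-2) = 4*(-2) = -8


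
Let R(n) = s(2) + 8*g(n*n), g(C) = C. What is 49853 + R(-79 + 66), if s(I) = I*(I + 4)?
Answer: 51217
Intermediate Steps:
s(I) = I*(4 + I)
R(n) = 12 + 8*n² (R(n) = 2*(4 + 2) + 8*(n*n) = 2*6 + 8*n² = 12 + 8*n²)
49853 + R(-79 + 66) = 49853 + (12 + 8*(-79 + 66)²) = 49853 + (12 + 8*(-13)²) = 49853 + (12 + 8*169) = 49853 + (12 + 1352) = 49853 + 1364 = 51217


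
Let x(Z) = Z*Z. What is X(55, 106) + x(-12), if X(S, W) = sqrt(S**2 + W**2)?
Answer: 144 + sqrt(14261) ≈ 263.42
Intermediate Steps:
x(Z) = Z**2
X(55, 106) + x(-12) = sqrt(55**2 + 106**2) + (-12)**2 = sqrt(3025 + 11236) + 144 = sqrt(14261) + 144 = 144 + sqrt(14261)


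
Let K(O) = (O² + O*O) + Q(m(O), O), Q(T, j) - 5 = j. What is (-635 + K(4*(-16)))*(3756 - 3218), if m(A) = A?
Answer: 4033924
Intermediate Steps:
Q(T, j) = 5 + j
K(O) = 5 + O + 2*O² (K(O) = (O² + O*O) + (5 + O) = (O² + O²) + (5 + O) = 2*O² + (5 + O) = 5 + O + 2*O²)
(-635 + K(4*(-16)))*(3756 - 3218) = (-635 + (5 + 4*(-16) + 2*(4*(-16))²))*(3756 - 3218) = (-635 + (5 - 64 + 2*(-64)²))*538 = (-635 + (5 - 64 + 2*4096))*538 = (-635 + (5 - 64 + 8192))*538 = (-635 + 8133)*538 = 7498*538 = 4033924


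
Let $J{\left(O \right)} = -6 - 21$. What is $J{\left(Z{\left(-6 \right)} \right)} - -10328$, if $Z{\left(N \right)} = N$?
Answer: $10301$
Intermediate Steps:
$J{\left(O \right)} = -27$ ($J{\left(O \right)} = -6 - 21 = -27$)
$J{\left(Z{\left(-6 \right)} \right)} - -10328 = -27 - -10328 = -27 + 10328 = 10301$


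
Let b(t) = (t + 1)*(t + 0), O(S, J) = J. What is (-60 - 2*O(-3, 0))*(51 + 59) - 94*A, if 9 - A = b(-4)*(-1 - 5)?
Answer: -14214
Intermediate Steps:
b(t) = t*(1 + t) (b(t) = (1 + t)*t = t*(1 + t))
A = 81 (A = 9 - (-4*(1 - 4))*(-1 - 5) = 9 - (-4*(-3))*(-6) = 9 - 12*(-6) = 9 - 1*(-72) = 9 + 72 = 81)
(-60 - 2*O(-3, 0))*(51 + 59) - 94*A = (-60 - 2*0)*(51 + 59) - 94*81 = (-60 + 0)*110 - 7614 = -60*110 - 7614 = -6600 - 7614 = -14214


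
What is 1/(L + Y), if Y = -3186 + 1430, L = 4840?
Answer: 1/3084 ≈ 0.00032425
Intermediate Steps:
Y = -1756
1/(L + Y) = 1/(4840 - 1756) = 1/3084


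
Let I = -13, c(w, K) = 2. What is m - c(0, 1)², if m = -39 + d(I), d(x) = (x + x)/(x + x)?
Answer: -42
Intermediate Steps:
d(x) = 1 (d(x) = (2*x)/((2*x)) = (2*x)*(1/(2*x)) = 1)
m = -38 (m = -39 + 1 = -38)
m - c(0, 1)² = -38 - 1*2² = -38 - 1*4 = -38 - 4 = -42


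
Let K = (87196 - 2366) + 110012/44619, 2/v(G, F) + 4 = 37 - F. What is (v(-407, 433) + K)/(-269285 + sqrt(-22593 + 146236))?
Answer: -40771252244789317/129420599904850320 - 757027911781*sqrt(123643)/647102999524251600 ≈ -0.31544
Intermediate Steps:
v(G, F) = 2/(33 - F) (v(G, F) = 2/(-4 + (37 - F)) = 2/(33 - F))
K = 3785139782/44619 (K = 84830 + 110012*(1/44619) = 84830 + 110012/44619 = 3785139782/44619 ≈ 84833.)
(v(-407, 433) + K)/(-269285 + sqrt(-22593 + 146236)) = (-2/(-33 + 433) + 3785139782/44619)/(-269285 + sqrt(-22593 + 146236)) = (-2/400 + 3785139782/44619)/(-269285 + sqrt(123643)) = (-2*1/400 + 3785139782/44619)/(-269285 + sqrt(123643)) = (-1/200 + 3785139782/44619)/(-269285 + sqrt(123643)) = 757027911781/(8923800*(-269285 + sqrt(123643)))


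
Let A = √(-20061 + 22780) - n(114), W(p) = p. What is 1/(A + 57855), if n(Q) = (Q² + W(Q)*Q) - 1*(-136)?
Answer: 31727/1006599810 - √2719/1006599810 ≈ 3.1467e-5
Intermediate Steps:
n(Q) = 136 + 2*Q² (n(Q) = (Q² + Q*Q) - 1*(-136) = (Q² + Q²) + 136 = 2*Q² + 136 = 136 + 2*Q²)
A = -26128 + √2719 (A = √(-20061 + 22780) - (136 + 2*114²) = √2719 - (136 + 2*12996) = √2719 - (136 + 25992) = √2719 - 1*26128 = √2719 - 26128 = -26128 + √2719 ≈ -26076.)
1/(A + 57855) = 1/((-26128 + √2719) + 57855) = 1/(31727 + √2719)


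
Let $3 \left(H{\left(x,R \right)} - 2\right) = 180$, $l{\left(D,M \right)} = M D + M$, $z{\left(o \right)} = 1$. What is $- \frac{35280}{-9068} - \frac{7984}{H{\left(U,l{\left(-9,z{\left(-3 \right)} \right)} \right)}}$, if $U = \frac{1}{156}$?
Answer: $- \frac{8776444}{70277} \approx -124.88$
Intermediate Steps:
$U = \frac{1}{156} \approx 0.0064103$
$l{\left(D,M \right)} = M + D M$ ($l{\left(D,M \right)} = D M + M = M + D M$)
$H{\left(x,R \right)} = 62$ ($H{\left(x,R \right)} = 2 + \frac{1}{3} \cdot 180 = 2 + 60 = 62$)
$- \frac{35280}{-9068} - \frac{7984}{H{\left(U,l{\left(-9,z{\left(-3 \right)} \right)} \right)}} = - \frac{35280}{-9068} - \frac{7984}{62} = \left(-35280\right) \left(- \frac{1}{9068}\right) - \frac{3992}{31} = \frac{8820}{2267} - \frac{3992}{31} = - \frac{8776444}{70277}$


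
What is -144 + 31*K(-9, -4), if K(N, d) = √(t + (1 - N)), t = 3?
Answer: -144 + 31*√13 ≈ -32.228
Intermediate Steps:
K(N, d) = √(4 - N) (K(N, d) = √(3 + (1 - N)) = √(4 - N))
-144 + 31*K(-9, -4) = -144 + 31*√(4 - 1*(-9)) = -144 + 31*√(4 + 9) = -144 + 31*√13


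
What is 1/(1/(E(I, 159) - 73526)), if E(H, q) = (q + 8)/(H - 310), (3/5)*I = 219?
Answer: -4043763/55 ≈ -73523.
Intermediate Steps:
I = 365 (I = (5/3)*219 = 365)
E(H, q) = (8 + q)/(-310 + H)
1/(1/(E(I, 159) - 73526)) = 1/(1/((8 + 159)/(-310 + 365) - 73526)) = 1/(1/(167/55 - 73526)) = 1/(1/(-4043763/55)) = 1/(-55/4043763) = -4043763/55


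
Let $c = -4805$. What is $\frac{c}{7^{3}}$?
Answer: $- \frac{4805}{343} \approx -14.009$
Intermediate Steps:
$\frac{c}{7^{3}} = - \frac{4805}{7^{3}} = - \frac{4805}{343}$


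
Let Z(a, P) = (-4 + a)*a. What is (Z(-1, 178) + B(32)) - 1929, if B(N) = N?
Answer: -1892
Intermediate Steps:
Z(a, P) = a*(-4 + a)
(Z(-1, 178) + B(32)) - 1929 = (-(-4 - 1) + 32) - 1929 = (-1*(-5) + 32) - 1929 = (5 + 32) - 1929 = 37 - 1929 = -1892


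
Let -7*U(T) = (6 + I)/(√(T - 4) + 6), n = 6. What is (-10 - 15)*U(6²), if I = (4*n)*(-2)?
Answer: -225 + 150*√2 ≈ -12.868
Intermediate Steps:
I = -48 (I = (4*6)*(-2) = 24*(-2) = -48)
U(T) = 6/(6 + √(-4 + T)) (U(T) = -(6 - 48)/(7*(√(T - 4) + 6)) = -(-6)/(√(-4 + T) + 6) = -(-6)/(6 + √(-4 + T)) = 6/(6 + √(-4 + T)))
(-10 - 15)*U(6²) = (-10 - 15)*(6/(6 + √(-4 + 6²))) = -150/(6 + √(-4 + 36)) = -150/(6 + √32) = -150/(6 + 4*√2)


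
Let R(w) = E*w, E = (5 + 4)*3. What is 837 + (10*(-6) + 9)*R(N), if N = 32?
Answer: -43227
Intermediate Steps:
E = 27 (E = 9*3 = 27)
R(w) = 27*w
837 + (10*(-6) + 9)*R(N) = 837 + (10*(-6) + 9)*(27*32) = 837 + (-60 + 9)*864 = 837 - 51*864 = 837 - 44064 = -43227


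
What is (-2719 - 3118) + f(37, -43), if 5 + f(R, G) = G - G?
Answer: -5842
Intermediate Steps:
f(R, G) = -5 (f(R, G) = -5 + (G - G) = -5 + 0 = -5)
(-2719 - 3118) + f(37, -43) = (-2719 - 3118) - 5 = -5837 - 5 = -5842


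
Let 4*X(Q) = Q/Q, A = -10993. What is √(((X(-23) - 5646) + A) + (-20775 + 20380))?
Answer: I*√68135/2 ≈ 130.51*I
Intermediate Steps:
X(Q) = ¼ (X(Q) = (Q/Q)/4 = (¼)*1 = ¼)
√(((X(-23) - 5646) + A) + (-20775 + 20380)) = √(((¼ - 5646) - 10993) + (-20775 + 20380)) = √((-22583/4 - 10993) - 395) = √(-66555/4 - 395) = √(-68135/4) = I*√68135/2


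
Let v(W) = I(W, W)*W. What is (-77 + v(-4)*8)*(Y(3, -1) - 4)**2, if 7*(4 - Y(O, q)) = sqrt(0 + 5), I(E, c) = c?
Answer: 255/49 ≈ 5.2041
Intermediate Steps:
Y(O, q) = 4 - sqrt(5)/7 (Y(O, q) = 4 - sqrt(0 + 5)/7 = 4 - sqrt(5)/7)
v(W) = W**2 (v(W) = W*W = W**2)
(-77 + v(-4)*8)*(Y(3, -1) - 4)**2 = (-77 + (-4)**2*8)*((4 - sqrt(5)/7) - 4)**2 = (-77 + 16*8)*(-sqrt(5)/7)**2 = (-77 + 128)*(5/49) = 51*(5/49) = 255/49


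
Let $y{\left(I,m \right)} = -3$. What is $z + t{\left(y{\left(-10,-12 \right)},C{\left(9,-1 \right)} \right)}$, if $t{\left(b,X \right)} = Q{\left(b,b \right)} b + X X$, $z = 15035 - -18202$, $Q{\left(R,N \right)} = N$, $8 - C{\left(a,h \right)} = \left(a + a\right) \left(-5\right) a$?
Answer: $702370$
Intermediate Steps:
$C{\left(a,h \right)} = 8 + 10 a^{2}$ ($C{\left(a,h \right)} = 8 - \left(a + a\right) \left(-5\right) a = 8 - 2 a \left(-5\right) a = 8 - - 10 a a = 8 - - 10 a^{2} = 8 + 10 a^{2}$)
$z = 33237$ ($z = 15035 + 18202 = 33237$)
$t{\left(b,X \right)} = X^{2} + b^{2}$ ($t{\left(b,X \right)} = b b + X X = b^{2} + X^{2} = X^{2} + b^{2}$)
$z + t{\left(y{\left(-10,-12 \right)},C{\left(9,-1 \right)} \right)} = 33237 + \left(\left(8 + 10 \cdot 9^{2}\right)^{2} + \left(-3\right)^{2}\right) = 33237 + \left(\left(8 + 10 \cdot 81\right)^{2} + 9\right) = 33237 + \left(\left(8 + 810\right)^{2} + 9\right) = 33237 + \left(818^{2} + 9\right) = 33237 + \left(669124 + 9\right) = 33237 + 669133 = 702370$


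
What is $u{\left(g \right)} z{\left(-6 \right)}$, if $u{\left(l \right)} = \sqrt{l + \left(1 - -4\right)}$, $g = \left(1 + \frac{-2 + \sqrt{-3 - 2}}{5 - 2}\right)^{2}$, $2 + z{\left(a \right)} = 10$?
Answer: $\frac{8 \sqrt{41 + 2 i \sqrt{5}}}{3} \approx 17.1 + 0.92986 i$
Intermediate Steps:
$z{\left(a \right)} = 8$ ($z{\left(a \right)} = -2 + 10 = 8$)
$g = \left(\frac{1}{3} + \frac{i \sqrt{5}}{3}\right)^{2}$ ($g = \left(1 + \frac{-2 + \sqrt{-5}}{3}\right)^{2} = \left(1 + \left(-2 + i \sqrt{5}\right) \frac{1}{3}\right)^{2} = \left(1 - \left(\frac{2}{3} - \frac{i \sqrt{5}}{3}\right)\right)^{2} = \left(\frac{1}{3} + \frac{i \sqrt{5}}{3}\right)^{2} \approx -0.44444 + 0.4969 i$)
$u{\left(l \right)} = \sqrt{5 + l}$ ($u{\left(l \right)} = \sqrt{l + \left(1 + 4\right)} = \sqrt{l + 5} = \sqrt{5 + l}$)
$u{\left(g \right)} z{\left(-6 \right)} = \sqrt{5 + \frac{\left(1 + i \sqrt{5}\right)^{2}}{9}} \cdot 8 = 8 \sqrt{5 + \frac{\left(1 + i \sqrt{5}\right)^{2}}{9}}$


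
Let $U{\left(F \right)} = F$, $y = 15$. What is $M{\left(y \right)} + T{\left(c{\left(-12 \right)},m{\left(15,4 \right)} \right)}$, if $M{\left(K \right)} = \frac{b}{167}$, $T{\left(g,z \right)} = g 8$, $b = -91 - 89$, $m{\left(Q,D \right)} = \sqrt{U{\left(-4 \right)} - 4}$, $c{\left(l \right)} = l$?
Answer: $- \frac{16212}{167} \approx -97.078$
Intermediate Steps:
$m{\left(Q,D \right)} = 2 i \sqrt{2}$ ($m{\left(Q,D \right)} = \sqrt{-4 - 4} = \sqrt{-8} = 2 i \sqrt{2}$)
$b = -180$
$T{\left(g,z \right)} = 8 g$
$M{\left(K \right)} = - \frac{180}{167}$
$M{\left(y \right)} + T{\left(c{\left(-12 \right)},m{\left(15,4 \right)} \right)} = - \frac{180}{167} + 8 \left(-12\right) = - \frac{180}{167} - 96 = - \frac{16212}{167}$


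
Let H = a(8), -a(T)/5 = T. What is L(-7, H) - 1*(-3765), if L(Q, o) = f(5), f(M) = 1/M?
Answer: 18826/5 ≈ 3765.2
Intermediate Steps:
a(T) = -5*T
H = -40 (H = -5*8 = -40)
L(Q, o) = ⅕ (L(Q, o) = 1/5 = ⅕)
L(-7, H) - 1*(-3765) = ⅕ - 1*(-3765) = ⅕ + 3765 = 18826/5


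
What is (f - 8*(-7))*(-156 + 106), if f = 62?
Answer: -5900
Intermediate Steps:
(f - 8*(-7))*(-156 + 106) = (62 - 8*(-7))*(-156 + 106) = (62 + 56)*(-50) = 118*(-50) = -5900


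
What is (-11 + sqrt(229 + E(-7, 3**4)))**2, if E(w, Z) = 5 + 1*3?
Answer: (11 - sqrt(237))**2 ≈ 19.314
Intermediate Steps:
E(w, Z) = 8 (E(w, Z) = 5 + 3 = 8)
(-11 + sqrt(229 + E(-7, 3**4)))**2 = (-11 + sqrt(229 + 8))**2 = (-11 + sqrt(237))**2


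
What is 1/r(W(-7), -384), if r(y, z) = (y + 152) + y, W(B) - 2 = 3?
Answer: 1/162 ≈ 0.0061728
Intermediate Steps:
W(B) = 5 (W(B) = 2 + 3 = 5)
r(y, z) = 152 + 2*y (r(y, z) = (152 + y) + y = 152 + 2*y)
1/r(W(-7), -384) = 1/(152 + 2*5) = 1/(152 + 10) = 1/162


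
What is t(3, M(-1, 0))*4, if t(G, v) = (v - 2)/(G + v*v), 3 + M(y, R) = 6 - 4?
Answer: -3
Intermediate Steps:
M(y, R) = -1 (M(y, R) = -3 + (6 - 4) = -3 + 2 = -1)
t(G, v) = (-2 + v)/(G + v²)
t(3, M(-1, 0))*4 = ((-2 - 1)/(3 + (-1)²))*4 = (-3/(3 + 1))*4 = (-3/4)*4 = ((¼)*(-3))*4 = -¾*4 = -3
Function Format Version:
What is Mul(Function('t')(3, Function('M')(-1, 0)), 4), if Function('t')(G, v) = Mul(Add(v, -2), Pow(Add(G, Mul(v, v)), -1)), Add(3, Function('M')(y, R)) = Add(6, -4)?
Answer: -3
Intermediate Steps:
Function('M')(y, R) = -1 (Function('M')(y, R) = Add(-3, Add(6, -4)) = Add(-3, 2) = -1)
Function('t')(G, v) = Mul(Pow(Add(G, Pow(v, 2)), -1), Add(-2, v)) (Function('t')(G, v) = Mul(Add(-2, v), Pow(Add(G, Pow(v, 2)), -1)) = Mul(Pow(Add(G, Pow(v, 2)), -1), Add(-2, v)))
Mul(Function('t')(3, Function('M')(-1, 0)), 4) = Mul(Mul(Pow(Add(3, Pow(-1, 2)), -1), Add(-2, -1)), 4) = Mul(Mul(Pow(Add(3, 1), -1), -3), 4) = Mul(Mul(Pow(4, -1), -3), 4) = Mul(Mul(Rational(1, 4), -3), 4) = Mul(Rational(-3, 4), 4) = -3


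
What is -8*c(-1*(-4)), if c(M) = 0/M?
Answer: 0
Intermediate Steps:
c(M) = 0
-8*c(-1*(-4)) = -8*0 = 0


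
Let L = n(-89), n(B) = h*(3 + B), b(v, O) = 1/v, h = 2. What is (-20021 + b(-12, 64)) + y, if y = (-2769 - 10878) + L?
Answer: -406081/12 ≈ -33840.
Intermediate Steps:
n(B) = 6 + 2*B (n(B) = 2*(3 + B) = 6 + 2*B)
L = -172 (L = 6 + 2*(-89) = 6 - 178 = -172)
y = -13819 (y = (-2769 - 10878) - 172 = -13647 - 172 = -13819)
(-20021 + b(-12, 64)) + y = (-20021 + 1/(-12)) - 13819 = (-20021 - 1/12) - 13819 = -240253/12 - 13819 = -406081/12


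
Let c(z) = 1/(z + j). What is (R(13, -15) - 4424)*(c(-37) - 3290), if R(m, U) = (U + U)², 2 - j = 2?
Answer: 428980044/37 ≈ 1.1594e+7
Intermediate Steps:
j = 0 (j = 2 - 1*2 = 2 - 2 = 0)
c(z) = 1/z (c(z) = 1/(z + 0) = 1/z)
R(m, U) = 4*U² (R(m, U) = (2*U)² = 4*U²)
(R(13, -15) - 4424)*(c(-37) - 3290) = (4*(-15)² - 4424)*(1/(-37) - 3290) = (4*225 - 4424)*(-1/37 - 3290) = (900 - 4424)*(-121731/37) = -3524*(-121731/37) = 428980044/37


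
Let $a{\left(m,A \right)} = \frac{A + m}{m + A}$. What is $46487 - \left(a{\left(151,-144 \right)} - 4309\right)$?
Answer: $50795$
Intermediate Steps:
$a{\left(m,A \right)} = 1$ ($a{\left(m,A \right)} = \frac{A + m}{A + m} = 1$)
$46487 - \left(a{\left(151,-144 \right)} - 4309\right) = 46487 - \left(1 - 4309\right) = 46487 - -4308 = 46487 + 4308 = 50795$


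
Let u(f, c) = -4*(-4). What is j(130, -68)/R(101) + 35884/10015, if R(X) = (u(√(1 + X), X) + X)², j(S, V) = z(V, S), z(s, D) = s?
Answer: 490535056/137095335 ≈ 3.5781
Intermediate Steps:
j(S, V) = V
u(f, c) = 16
R(X) = (16 + X)²
j(130, -68)/R(101) + 35884/10015 = -68/(16 + 101)² + 35884/10015 = -68/(117²) + 35884*(1/10015) = -68/13689 + 35884/10015 = 490535056/137095335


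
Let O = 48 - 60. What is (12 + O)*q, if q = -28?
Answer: 0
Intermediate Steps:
O = -12
(12 + O)*q = (12 - 12)*(-28) = 0*(-28) = 0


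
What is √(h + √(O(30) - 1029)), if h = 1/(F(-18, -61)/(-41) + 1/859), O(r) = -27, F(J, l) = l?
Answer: √(461721090 + 2749953600*I*√66)/26220 ≈ 4.0728 + 3.9895*I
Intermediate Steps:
h = 35219/52440 (h = 1/(-61/(-41) + 1/859) = 1/(-61*(-1/41) + 1/859) = 1/(61/41 + 1/859) = 1/(52440/35219) = 35219/52440 ≈ 0.67161)
√(h + √(O(30) - 1029)) = √(35219/52440 + √(-27 - 1029)) = √(35219/52440 + √(-1056)) = √(35219/52440 + 4*I*√66)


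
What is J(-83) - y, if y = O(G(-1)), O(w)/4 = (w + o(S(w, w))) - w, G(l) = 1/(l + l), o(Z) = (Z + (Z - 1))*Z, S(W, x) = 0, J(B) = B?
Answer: -83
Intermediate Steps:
o(Z) = Z*(-1 + 2*Z) (o(Z) = (Z + (-1 + Z))*Z = (-1 + 2*Z)*Z = Z*(-1 + 2*Z))
G(l) = 1/(2*l)
O(w) = 0 (O(w) = 4*((w + 0*(-1 + 2*0)) - w) = 4*((w + 0*(-1 + 0)) - w) = 4*((w + 0*(-1)) - w) = 4*((w + 0) - w) = 4*(w - w) = 4*0 = 0)
y = 0
J(-83) - y = -83 - 1*0 = -83 + 0 = -83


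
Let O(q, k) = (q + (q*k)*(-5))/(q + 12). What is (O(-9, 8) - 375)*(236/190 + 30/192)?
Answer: -548379/1520 ≈ -360.78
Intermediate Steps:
O(q, k) = (q - 5*k*q)/(12 + q) (O(q, k) = (q + (k*q)*(-5))/(12 + q) = (q - 5*k*q)/(12 + q))
(O(-9, 8) - 375)*(236/190 + 30/192) = (-9*(1 - 5*8)/(12 - 9) - 375)*(236/190 + 30/192) = (-9*(1 - 40)/3 - 375)*(236*(1/190) + 30*(1/192)) = (-9*⅓*(-39) - 375)*(118/95 + 5/32) = (117 - 375)*(4251/3040) = -258*4251/3040 = -548379/1520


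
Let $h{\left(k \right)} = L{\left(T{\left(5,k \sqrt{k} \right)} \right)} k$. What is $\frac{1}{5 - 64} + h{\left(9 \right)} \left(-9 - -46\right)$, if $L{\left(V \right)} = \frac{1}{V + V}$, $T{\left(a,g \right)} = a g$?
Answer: $\frac{2153}{1770} \approx 1.2164$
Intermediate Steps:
$L{\left(V \right)} = \frac{1}{2 V}$
$h{\left(k \right)} = \frac{1}{10 \sqrt{k}}$ ($h{\left(k \right)} = \frac{1}{2 \cdot 5 k \sqrt{k}} k = \frac{1}{2 \cdot 5 k^{\frac{3}{2}}} k = \frac{\frac{1}{5} \frac{1}{k^{\frac{3}{2}}}}{2} k = \frac{1}{10 k^{\frac{3}{2}}} k = \frac{1}{10 \sqrt{k}}$)
$\frac{1}{5 - 64} + h{\left(9 \right)} \left(-9 - -46\right) = \frac{1}{5 - 64} + \frac{1}{10 \cdot 3} \left(-9 - -46\right) = \frac{1}{-59} + \frac{1}{10} \cdot \frac{1}{3} \left(-9 + 46\right) = - \frac{1}{59} + \frac{1}{30} \cdot 37 = - \frac{1}{59} + \frac{37}{30} = \frac{2153}{1770}$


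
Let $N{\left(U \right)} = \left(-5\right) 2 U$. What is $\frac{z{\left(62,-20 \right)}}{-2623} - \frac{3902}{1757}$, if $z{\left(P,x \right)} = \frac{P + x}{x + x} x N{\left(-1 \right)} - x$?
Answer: $- \frac{10639056}{4608611} \approx -2.3085$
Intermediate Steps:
$N{\left(U \right)} = - 10 U$
$z{\left(P,x \right)} = 4 x + 5 P$ ($z{\left(P,x \right)} = \frac{P + x}{x + x} x \left(\left(-10\right) \left(-1\right)\right) - x = \frac{P + x}{2 x} x 10 - x = \left(\frac{P}{2} + \frac{x}{2}\right) 10 - x = \left(5 P + 5 x\right) - x = 4 x + 5 P$)
$\frac{z{\left(62,-20 \right)}}{-2623} - \frac{3902}{1757} = \frac{4 \left(-20\right) + 5 \cdot 62}{-2623} - \frac{3902}{1757} = \left(-80 + 310\right) \left(- \frac{1}{2623}\right) - \frac{3902}{1757} = 230 \left(- \frac{1}{2623}\right) - \frac{3902}{1757} = - \frac{230}{2623} - \frac{3902}{1757} = - \frac{10639056}{4608611}$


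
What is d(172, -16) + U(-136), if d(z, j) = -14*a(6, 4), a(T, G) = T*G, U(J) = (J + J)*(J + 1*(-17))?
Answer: 41280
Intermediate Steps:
U(J) = 2*J*(-17 + J) (U(J) = (2*J)*(J - 17) = (2*J)*(-17 + J) = 2*J*(-17 + J))
a(T, G) = G*T
d(z, j) = -336 (d(z, j) = -56*6 = -14*24 = -336)
d(172, -16) + U(-136) = -336 + 2*(-136)*(-17 - 136) = -336 + 2*(-136)*(-153) = -336 + 41616 = 41280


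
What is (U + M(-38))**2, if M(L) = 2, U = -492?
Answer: 240100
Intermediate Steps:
(U + M(-38))**2 = (-492 + 2)**2 = (-490)**2 = 240100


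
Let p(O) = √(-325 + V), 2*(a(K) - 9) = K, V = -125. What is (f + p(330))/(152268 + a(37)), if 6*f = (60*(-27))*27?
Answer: -14580/304591 + 30*I*√2/304591 ≈ -0.047867 + 0.00013929*I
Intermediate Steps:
a(K) = 9 + K/2
p(O) = 15*I*√2 (p(O) = √(-325 - 125) = √(-450) = 15*I*√2)
f = -7290 (f = ((60*(-27))*27)/6 = (-1620*27)/6 = (⅙)*(-43740) = -7290)
(f + p(330))/(152268 + a(37)) = (-7290 + 15*I*√2)/(152268 + (9 + (½)*37)) = (-7290 + 15*I*√2)/(152268 + (9 + 37/2)) = (-7290 + 15*I*√2)/(152268 + 55/2) = (-7290 + 15*I*√2)/(304591/2) = (-7290 + 15*I*√2)*(2/304591) = -14580/304591 + 30*I*√2/304591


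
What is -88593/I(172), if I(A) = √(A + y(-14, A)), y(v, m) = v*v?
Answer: -88593*√23/92 ≈ -4618.2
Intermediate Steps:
y(v, m) = v²
I(A) = √(196 + A) (I(A) = √(A + (-14)²) = √(A + 196) = √(196 + A))
-88593/I(172) = -88593/√(196 + 172) = -88593*√23/92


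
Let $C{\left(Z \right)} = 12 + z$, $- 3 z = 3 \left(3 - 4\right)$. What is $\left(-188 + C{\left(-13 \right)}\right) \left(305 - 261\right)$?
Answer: $-7700$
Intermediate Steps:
$z = 1$ ($z = - \frac{3 \left(3 - 4\right)}{3} = - \frac{3 \left(-1\right)}{3} = \left(- \frac{1}{3}\right) \left(-3\right) = 1$)
$C{\left(Z \right)} = 13$ ($C{\left(Z \right)} = 12 + 1 = 13$)
$\left(-188 + C{\left(-13 \right)}\right) \left(305 - 261\right) = \left(-188 + 13\right) \left(305 - 261\right) = \left(-175\right) 44 = -7700$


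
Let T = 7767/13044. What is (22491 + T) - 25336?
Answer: -12367471/4348 ≈ -2844.4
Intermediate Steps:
T = 2589/4348 (T = 7767*(1/13044) = 2589/4348 ≈ 0.59545)
(22491 + T) - 25336 = (22491 + 2589/4348) - 25336 = 97793457/4348 - 25336 = -12367471/4348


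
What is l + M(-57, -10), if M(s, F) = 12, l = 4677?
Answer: 4689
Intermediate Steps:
l + M(-57, -10) = 4677 + 12 = 4689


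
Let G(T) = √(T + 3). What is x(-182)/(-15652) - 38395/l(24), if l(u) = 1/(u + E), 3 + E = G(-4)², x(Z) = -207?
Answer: -12019170593/15652 ≈ -7.6790e+5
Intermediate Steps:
G(T) = √(3 + T)
E = -4 (E = -3 + (√(3 - 4))² = -3 + (√(-1))² = -3 + I² = -3 - 1 = -4)
l(u) = 1/(-4 + u) (l(u) = 1/(u - 4) = 1/(-4 + u))
x(-182)/(-15652) - 38395/l(24) = -207/(-15652) - 38395/(1/(-4 + 24)) = -207*(-1/15652) - 38395/(1/20) = 207/15652 - 38395/1/20 = 207/15652 - 38395*20 = 207/15652 - 767900 = -12019170593/15652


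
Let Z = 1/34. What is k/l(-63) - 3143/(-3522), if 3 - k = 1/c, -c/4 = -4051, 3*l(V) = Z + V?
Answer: 11447018396/15273489351 ≈ 0.74947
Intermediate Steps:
Z = 1/34 ≈ 0.029412
l(V) = 1/102 + V/3 (l(V) = (1/34 + V)/3 = 1/102 + V/3)
c = 16204 (c = -4*(-4051) = 16204)
k = 48611/16204 (k = 3 - 1/16204 = 48611/16204 ≈ 2.9999)
k/l(-63) - 3143/(-3522) = 48611/(16204*(1/102 + (1/3)*(-63))) - 3143/(-3522) = 48611/(16204*(1/102 - 21)) - 3143*(-1/3522) = 48611/(16204*(-2141/102)) + 3143/3522 = (48611/16204)*(-102/2141) + 3143/3522 = -2479161/17346382 + 3143/3522 = 11447018396/15273489351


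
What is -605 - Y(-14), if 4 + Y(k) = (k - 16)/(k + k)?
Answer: -8429/14 ≈ -602.07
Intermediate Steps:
Y(k) = -4 + (-16 + k)/(2*k) (Y(k) = -4 + (k - 16)/(k + k) = -4 + (-16 + k)/((2*k)) = -4 + (-16 + k)*(1/(2*k)) = -4 + (-16 + k)/(2*k))
-605 - Y(-14) = -605 - (-7/2 - 8/(-14)) = -605 - (-7/2 - 8*(-1/14)) = -605 - (-7/2 + 4/7) = -605 - 1*(-41/14) = -605 + 41/14 = -8429/14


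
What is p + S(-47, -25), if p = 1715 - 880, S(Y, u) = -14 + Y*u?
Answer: 1996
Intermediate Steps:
p = 835
p + S(-47, -25) = 835 + (-14 - 47*(-25)) = 835 + (-14 + 1175) = 835 + 1161 = 1996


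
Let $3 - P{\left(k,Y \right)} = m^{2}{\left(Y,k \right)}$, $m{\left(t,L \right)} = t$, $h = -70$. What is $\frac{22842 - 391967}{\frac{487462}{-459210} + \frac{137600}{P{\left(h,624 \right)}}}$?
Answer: $\frac{11000169565614375}{42165306221} \approx 2.6088 \cdot 10^{5}$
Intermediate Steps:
$P{\left(k,Y \right)} = 3 - Y^{2}$
$\frac{22842 - 391967}{\frac{487462}{-459210} + \frac{137600}{P{\left(h,624 \right)}}} = \frac{22842 - 391967}{\frac{487462}{-459210} + \frac{137600}{3 - 624^{2}}} = \frac{22842 - 391967}{487462 \left(- \frac{1}{459210}\right) + \frac{137600}{3 - 389376}} = - \frac{369125}{- \frac{243731}{229605} + \frac{137600}{3 - 389376}} = - \frac{369125}{- \frac{243731}{229605} + \frac{137600}{-389373}} = - \frac{369125}{- \frac{243731}{229605} + 137600 \left(- \frac{1}{389373}\right)} = - \frac{369125}{- \frac{243731}{229605} - \frac{137600}{389373}} = - \frac{369125}{- \frac{42165306221}{29800662555}} = \left(-369125\right) \left(- \frac{29800662555}{42165306221}\right) = \frac{11000169565614375}{42165306221}$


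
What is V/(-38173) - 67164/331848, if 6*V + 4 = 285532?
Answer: -1529652833/1055636142 ≈ -1.4490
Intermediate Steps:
V = 47588 (V = -⅔ + (⅙)*285532 = -⅔ + 142766/3 = 47588)
V/(-38173) - 67164/331848 = 47588/(-38173) - 67164/331848 = 47588*(-1/38173) - 67164*1/331848 = -47588/38173 - 5597/27654 = -1529652833/1055636142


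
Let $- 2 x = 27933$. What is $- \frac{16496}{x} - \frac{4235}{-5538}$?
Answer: $\frac{100335317}{51564318} \approx 1.9458$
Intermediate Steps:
$x = - \frac{27933}{2}$ ($x = \left(- \frac{1}{2}\right) 27933 = - \frac{27933}{2} \approx -13967.0$)
$- \frac{16496}{x} - \frac{4235}{-5538} = - \frac{16496}{- \frac{27933}{2}} - \frac{4235}{-5538} = \left(-16496\right) \left(- \frac{2}{27933}\right) - - \frac{4235}{5538} = \frac{32992}{27933} + \frac{4235}{5538} = \frac{100335317}{51564318}$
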